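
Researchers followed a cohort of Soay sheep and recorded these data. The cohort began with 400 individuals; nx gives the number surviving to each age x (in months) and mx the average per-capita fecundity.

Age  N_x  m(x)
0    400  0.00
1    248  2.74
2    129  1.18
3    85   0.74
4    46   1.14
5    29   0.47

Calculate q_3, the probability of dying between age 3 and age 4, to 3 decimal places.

lx = nx/n0 = nx/400: 1, 0.62, 0.3225, 0.2125, 0.115, 0.0725
q_3 = (l_3 − l_4) / l_3 = (0.2125 − 0.115) / 0.2125
     = 0.0975 / 0.2125 = 0.458824… → 0.459

0.459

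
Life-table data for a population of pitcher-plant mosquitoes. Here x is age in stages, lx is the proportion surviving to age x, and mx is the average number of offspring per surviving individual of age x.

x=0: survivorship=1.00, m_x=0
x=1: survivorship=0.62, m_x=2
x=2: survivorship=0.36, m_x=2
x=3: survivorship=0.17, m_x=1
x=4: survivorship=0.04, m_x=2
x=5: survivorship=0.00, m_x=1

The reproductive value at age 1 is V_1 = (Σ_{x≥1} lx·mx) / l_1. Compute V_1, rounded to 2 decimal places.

3.56

lx·mx for x ≥ 1: 1.24, 0.72, 0.17, 0.08, 0 → sum = 2.21
V_1 = 2.21 / l_1 = 2.21 / 0.62 = 3.564516… → 3.56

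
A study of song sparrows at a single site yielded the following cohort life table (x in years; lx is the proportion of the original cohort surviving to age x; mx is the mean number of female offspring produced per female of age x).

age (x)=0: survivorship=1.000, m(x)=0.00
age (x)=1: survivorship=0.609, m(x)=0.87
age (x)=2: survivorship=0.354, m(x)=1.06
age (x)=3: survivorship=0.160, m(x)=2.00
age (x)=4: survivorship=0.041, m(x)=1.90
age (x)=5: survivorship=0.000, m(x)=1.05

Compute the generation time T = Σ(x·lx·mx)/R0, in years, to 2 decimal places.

lx·mx: 0, 0.52983, 0.37524, 0.32, 0.0779, 0 → R0 = 1.30297
x·lx·mx: 0, 0.52983, 0.75048, 0.96, 0.3116, 0 → Σ = 2.55191
T = 2.55191 / 1.30297 = 1.958533… → 1.96

1.96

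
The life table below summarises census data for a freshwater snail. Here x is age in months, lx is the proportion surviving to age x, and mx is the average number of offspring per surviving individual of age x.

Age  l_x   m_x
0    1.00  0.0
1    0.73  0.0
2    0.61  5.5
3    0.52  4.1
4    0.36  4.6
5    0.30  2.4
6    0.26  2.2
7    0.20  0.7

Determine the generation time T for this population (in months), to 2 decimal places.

lx·mx: 0, 0, 3.355, 2.132, 1.656, 0.72, 0.572, 0.14 → R0 = 8.575
x·lx·mx: 0, 0, 6.71, 6.396, 6.624, 3.6, 3.432, 0.98 → Σ = 27.742
T = 27.742 / 8.575 = 3.235219… → 3.24

3.24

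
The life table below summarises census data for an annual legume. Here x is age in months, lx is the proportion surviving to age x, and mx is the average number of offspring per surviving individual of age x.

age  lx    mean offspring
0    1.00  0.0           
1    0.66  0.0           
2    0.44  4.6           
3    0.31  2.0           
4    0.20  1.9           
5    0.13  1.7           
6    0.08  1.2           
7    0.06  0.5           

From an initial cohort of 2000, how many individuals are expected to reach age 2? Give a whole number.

880

Expected survivors = N0 · l_2 = 2000 × 0.44 = 880 → 880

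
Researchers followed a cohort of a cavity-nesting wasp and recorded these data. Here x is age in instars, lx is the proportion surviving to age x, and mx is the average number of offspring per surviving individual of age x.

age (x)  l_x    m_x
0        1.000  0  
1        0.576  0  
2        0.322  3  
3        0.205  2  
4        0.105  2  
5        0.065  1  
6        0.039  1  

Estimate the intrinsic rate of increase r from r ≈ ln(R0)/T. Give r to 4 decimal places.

R0 = Σ lx·mx = 0 + 0 + 0.966 + 0.41 + 0.21 + 0.065 + 0.039 = 1.69
Σ x·lx·mx = 4.561; T = 4.561/1.69 = 2.69882…
r ≈ ln(R0)/T = ln(1.69)/2.69882… = 0.194429… → 0.1944

0.1944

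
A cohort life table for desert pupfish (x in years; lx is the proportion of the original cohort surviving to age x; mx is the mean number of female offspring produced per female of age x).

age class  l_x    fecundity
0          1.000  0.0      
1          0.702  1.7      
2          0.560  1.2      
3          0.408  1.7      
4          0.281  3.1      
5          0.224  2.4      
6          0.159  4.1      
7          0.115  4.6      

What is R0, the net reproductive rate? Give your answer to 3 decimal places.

5.149

lx·mx by age: 0, 1.1934, 0.672, 0.6936, 0.8711, 0.5376, 0.6519, 0.529
R0 = Σ lx·mx = 5.1486 → 5.149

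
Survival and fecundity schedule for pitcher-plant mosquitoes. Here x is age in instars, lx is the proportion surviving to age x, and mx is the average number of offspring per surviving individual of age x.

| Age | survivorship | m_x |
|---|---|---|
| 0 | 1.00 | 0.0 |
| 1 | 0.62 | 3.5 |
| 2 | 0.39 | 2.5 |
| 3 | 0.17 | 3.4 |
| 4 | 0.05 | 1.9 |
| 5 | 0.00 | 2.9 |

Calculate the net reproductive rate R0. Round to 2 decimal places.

3.82

lx·mx by age: 0, 2.17, 0.975, 0.578, 0.095, 0
R0 = Σ lx·mx = 3.818 → 3.82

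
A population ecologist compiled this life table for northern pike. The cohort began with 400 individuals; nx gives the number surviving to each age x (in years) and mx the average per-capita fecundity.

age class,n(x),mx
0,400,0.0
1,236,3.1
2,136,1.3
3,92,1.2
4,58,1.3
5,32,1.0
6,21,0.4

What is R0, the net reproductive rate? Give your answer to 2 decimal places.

lx = nx/n0 = nx/400: 1, 0.59, 0.34, 0.23, 0.145, 0.08, 0.0525
lx·mx by age: 0, 1.829, 0.442, 0.276, 0.1885, 0.08, 0.021
R0 = Σ lx·mx = 2.8365 → 2.84

2.84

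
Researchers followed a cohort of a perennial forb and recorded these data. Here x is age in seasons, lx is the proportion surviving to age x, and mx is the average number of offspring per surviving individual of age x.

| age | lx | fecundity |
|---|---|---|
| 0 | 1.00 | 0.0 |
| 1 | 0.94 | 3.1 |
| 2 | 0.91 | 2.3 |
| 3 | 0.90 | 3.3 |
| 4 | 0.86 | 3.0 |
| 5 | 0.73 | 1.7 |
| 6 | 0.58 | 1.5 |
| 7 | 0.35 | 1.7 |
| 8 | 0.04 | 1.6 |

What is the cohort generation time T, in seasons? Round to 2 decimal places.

3.18

lx·mx: 0, 2.914, 2.093, 2.97, 2.58, 1.241, 0.87, 0.595, 0.064 → R0 = 13.327
x·lx·mx: 0, 2.914, 4.186, 8.91, 10.32, 6.205, 5.22, 4.165, 0.512 → Σ = 42.432
T = 42.432 / 13.327 = 3.183912… → 3.18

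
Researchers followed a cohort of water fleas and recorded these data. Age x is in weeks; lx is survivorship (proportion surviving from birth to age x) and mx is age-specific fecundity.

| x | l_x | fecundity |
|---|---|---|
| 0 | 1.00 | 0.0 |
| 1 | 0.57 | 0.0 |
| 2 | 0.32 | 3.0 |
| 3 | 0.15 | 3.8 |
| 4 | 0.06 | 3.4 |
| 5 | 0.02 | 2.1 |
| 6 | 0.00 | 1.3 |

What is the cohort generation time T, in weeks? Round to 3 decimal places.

2.622

lx·mx: 0, 0, 0.96, 0.57, 0.204, 0.042, 0 → R0 = 1.776
x·lx·mx: 0, 0, 1.92, 1.71, 0.816, 0.21, 0 → Σ = 4.656
T = 4.656 / 1.776 = 2.621622… → 2.622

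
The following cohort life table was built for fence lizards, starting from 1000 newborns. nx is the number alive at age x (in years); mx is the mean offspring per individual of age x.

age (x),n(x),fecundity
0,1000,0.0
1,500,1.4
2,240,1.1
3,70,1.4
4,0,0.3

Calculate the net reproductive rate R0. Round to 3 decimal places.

1.062

lx = nx/n0 = nx/1000: 1, 0.5, 0.24, 0.07, 0
lx·mx by age: 0, 0.7, 0.264, 0.098, 0
R0 = Σ lx·mx = 1.062 → 1.062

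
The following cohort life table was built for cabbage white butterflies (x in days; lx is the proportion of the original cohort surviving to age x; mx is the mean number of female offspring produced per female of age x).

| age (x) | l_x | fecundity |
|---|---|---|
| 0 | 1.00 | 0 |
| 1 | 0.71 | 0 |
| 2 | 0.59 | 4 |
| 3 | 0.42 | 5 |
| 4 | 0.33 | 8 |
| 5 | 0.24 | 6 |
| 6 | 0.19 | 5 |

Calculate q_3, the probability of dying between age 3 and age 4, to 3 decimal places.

0.214

q_3 = (l_3 − l_4) / l_3 = (0.42 − 0.33) / 0.42
     = 0.09 / 0.42 = 0.214286… → 0.214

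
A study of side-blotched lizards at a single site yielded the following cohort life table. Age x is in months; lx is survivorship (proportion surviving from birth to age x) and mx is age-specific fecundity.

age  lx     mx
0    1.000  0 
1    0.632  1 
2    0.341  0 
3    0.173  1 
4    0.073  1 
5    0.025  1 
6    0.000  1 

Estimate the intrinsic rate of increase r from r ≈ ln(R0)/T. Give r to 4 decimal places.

R0 = Σ lx·mx = 0 + 0.632 + 0 + 0.173 + 0.073 + 0.025 + 0 = 0.903
Σ x·lx·mx = 1.568; T = 1.568/0.903 = 1.73643…
r ≈ ln(R0)/T = ln(0.903)/1.73643… = -0.05876… → -0.0588

-0.0588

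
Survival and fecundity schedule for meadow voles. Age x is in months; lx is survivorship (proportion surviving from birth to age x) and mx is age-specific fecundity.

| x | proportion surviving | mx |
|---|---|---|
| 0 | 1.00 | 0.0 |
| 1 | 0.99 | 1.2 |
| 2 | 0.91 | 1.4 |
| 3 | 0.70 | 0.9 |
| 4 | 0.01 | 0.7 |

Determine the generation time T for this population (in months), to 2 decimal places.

lx·mx: 0, 1.188, 1.274, 0.63, 0.007 → R0 = 3.099
x·lx·mx: 0, 1.188, 2.548, 1.89, 0.028 → Σ = 5.654
T = 5.654 / 3.099 = 1.82446… → 1.82

1.82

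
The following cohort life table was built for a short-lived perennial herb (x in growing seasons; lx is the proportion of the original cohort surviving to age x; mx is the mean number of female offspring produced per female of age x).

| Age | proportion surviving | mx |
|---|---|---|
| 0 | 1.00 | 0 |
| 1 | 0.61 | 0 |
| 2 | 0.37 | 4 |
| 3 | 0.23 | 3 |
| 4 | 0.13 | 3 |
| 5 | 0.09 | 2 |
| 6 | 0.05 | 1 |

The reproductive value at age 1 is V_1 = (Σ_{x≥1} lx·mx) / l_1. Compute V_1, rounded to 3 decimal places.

4.574

lx·mx for x ≥ 1: 0, 1.48, 0.69, 0.39, 0.18, 0.05 → sum = 2.79
V_1 = 2.79 / l_1 = 2.79 / 0.61 = 4.57377… → 4.574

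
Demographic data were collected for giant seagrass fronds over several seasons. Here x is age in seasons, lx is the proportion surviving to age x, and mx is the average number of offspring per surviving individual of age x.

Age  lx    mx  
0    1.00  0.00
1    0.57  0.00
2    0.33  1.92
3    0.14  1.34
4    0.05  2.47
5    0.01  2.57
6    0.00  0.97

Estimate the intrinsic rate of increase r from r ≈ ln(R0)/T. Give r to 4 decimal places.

-0.0119

R0 = Σ lx·mx = 0 + 0 + 0.6336 + 0.1876 + 0.1235 + 0.0257 + 0 = 0.9704
Σ x·lx·mx = 2.4525; T = 2.4525/0.9704 = 2.52731…
r ≈ ln(R0)/T = ln(0.9704)/2.52731… = -0.011889… → -0.0119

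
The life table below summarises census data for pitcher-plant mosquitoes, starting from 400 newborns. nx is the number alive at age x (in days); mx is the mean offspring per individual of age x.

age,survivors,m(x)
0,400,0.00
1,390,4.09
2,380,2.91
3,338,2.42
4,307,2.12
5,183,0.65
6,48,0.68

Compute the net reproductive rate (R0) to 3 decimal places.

10.803

lx = nx/n0 = nx/400: 1, 0.975, 0.95, 0.845, 0.7675, 0.4575, 0.12
lx·mx by age: 0, 3.98775, 2.7645, 2.0449, 1.6271, 0.297375, 0.0816
R0 = Σ lx·mx = 10.803225 → 10.803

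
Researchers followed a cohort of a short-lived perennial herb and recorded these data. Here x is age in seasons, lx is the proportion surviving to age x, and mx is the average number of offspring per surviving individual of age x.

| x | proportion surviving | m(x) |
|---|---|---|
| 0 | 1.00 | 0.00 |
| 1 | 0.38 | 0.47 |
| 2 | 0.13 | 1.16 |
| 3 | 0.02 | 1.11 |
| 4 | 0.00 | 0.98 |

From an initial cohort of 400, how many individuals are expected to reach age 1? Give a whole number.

Expected survivors = N0 · l_1 = 400 × 0.38 = 152 → 152

152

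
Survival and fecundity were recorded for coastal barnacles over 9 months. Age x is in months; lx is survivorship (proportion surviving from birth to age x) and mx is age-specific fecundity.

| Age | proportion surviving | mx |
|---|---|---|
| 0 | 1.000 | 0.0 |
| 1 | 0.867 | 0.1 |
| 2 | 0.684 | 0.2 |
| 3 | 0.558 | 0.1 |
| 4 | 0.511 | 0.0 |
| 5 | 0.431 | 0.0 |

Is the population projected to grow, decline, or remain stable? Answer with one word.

R0 = Σ lx·mx = 0 + 0.0867 + 0.1368 + 0.0558 + 0 + 0 = 0.2793
R0 < 1, so the population is declining.

declining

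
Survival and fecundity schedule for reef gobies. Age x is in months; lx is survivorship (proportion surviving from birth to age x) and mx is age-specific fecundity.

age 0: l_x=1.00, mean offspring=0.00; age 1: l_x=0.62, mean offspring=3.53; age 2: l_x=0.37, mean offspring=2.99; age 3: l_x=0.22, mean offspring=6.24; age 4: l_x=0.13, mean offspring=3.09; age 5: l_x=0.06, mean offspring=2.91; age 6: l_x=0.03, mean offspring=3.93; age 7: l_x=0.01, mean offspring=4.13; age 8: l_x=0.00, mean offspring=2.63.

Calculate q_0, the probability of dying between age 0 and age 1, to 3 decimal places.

0.380

q_0 = (l_0 − l_1) / l_0 = (1 − 0.62) / 1
     = 0.38 / 1 = 0.38 → 0.380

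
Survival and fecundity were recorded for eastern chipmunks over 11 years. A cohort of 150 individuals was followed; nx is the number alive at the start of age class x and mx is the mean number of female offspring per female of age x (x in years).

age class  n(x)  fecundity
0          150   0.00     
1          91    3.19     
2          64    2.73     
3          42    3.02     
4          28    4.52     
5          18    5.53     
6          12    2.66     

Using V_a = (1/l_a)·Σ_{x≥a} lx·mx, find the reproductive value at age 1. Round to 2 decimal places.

9.34

lx = nx/n0 = nx/150: 1, 0.60667…, 0.42667…, 0.28, 0.18667…, 0.12, 0.08
lx·mx for x ≥ 1: 1.935267…, 1.1648…, 0.8456, 0.843733…, 0.6636, 0.2128 → sum = 5.6658…
V_1 = 5.6658… / l_1 = 5.6658… / 0.606667… = 9.339231… → 9.34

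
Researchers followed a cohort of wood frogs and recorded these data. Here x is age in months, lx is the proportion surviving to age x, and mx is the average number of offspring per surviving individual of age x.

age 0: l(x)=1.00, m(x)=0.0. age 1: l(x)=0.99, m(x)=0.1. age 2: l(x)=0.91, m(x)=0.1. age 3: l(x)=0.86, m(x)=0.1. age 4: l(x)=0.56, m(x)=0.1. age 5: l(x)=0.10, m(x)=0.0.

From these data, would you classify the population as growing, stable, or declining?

R0 = Σ lx·mx = 0 + 0.099 + 0.091 + 0.086 + 0.056 + 0 = 0.332
R0 < 1, so the population is declining.

declining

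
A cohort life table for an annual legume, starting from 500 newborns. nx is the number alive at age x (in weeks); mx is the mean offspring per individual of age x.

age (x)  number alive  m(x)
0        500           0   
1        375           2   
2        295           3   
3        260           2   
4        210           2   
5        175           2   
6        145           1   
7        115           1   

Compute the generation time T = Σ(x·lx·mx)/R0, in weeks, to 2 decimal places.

lx = nx/n0 = nx/500: 1, 0.75, 0.59, 0.52, 0.42, 0.35, 0.29, 0.23
lx·mx: 0, 1.5, 1.77, 1.04, 0.84, 0.7, 0.29, 0.23 → R0 = 6.37
x·lx·mx: 0, 1.5, 3.54, 3.12, 3.36, 3.5, 1.74, 1.61 → Σ = 18.37
T = 18.37 / 6.37 = 2.88383… → 2.88

2.88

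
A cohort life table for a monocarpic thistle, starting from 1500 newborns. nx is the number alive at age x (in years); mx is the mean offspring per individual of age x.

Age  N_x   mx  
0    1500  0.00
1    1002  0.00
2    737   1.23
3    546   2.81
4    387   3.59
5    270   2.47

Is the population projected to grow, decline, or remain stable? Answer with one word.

lx = nx/n0 = nx/1500: 1, 0.668, 0.49133…, 0.364, 0.258, 0.18
R0 = Σ lx·mx = 0 + 0 + 0.60434… + 1.02284 + 0.92622 + 0.4446 = 2.998…
R0 > 1, so the population is growing.

growing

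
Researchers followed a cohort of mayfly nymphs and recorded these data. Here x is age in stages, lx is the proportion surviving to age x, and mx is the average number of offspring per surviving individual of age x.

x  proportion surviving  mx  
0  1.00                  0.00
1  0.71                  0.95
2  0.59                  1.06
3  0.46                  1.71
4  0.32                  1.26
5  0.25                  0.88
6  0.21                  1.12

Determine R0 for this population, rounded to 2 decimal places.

2.94

lx·mx by age: 0, 0.6745, 0.6254, 0.7866, 0.4032, 0.22, 0.2352
R0 = Σ lx·mx = 2.9449 → 2.94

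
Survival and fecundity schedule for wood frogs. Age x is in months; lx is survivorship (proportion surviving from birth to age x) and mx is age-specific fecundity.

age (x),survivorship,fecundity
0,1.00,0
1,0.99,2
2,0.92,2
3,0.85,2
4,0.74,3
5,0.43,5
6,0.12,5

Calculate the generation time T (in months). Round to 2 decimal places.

3.24

lx·mx: 0, 1.98, 1.84, 1.7, 2.22, 2.15, 0.6 → R0 = 10.49
x·lx·mx: 0, 1.98, 3.68, 5.1, 8.88, 10.75, 3.6 → Σ = 33.99
T = 33.99 / 10.49 = 3.240229… → 3.24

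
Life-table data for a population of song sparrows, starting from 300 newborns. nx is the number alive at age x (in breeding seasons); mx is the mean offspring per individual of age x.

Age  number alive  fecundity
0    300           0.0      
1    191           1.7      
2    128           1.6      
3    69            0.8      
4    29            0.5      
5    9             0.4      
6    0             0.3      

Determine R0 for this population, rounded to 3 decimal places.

lx = nx/n0 = nx/300: 1, 0.63667…, 0.42667…, 0.23, 0.09667…, 0.03, 0
lx·mx by age: 0, 1.082333…, 0.682667…, 0.184, 0.048333…, 0.012, 0
R0 = Σ lx·mx = 2.009333… → 2.009

2.009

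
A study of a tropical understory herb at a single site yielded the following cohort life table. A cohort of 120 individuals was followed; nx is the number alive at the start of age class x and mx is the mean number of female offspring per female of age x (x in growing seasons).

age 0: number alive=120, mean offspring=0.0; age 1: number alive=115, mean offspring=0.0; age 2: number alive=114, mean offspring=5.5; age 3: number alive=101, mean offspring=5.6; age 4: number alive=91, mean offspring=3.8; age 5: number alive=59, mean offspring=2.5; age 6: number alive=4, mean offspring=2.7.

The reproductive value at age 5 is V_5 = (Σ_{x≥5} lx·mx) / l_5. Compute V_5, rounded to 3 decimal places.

lx = nx/n0 = nx/120: 1, 0.95833…, 0.95, 0.84167…, 0.75833…, 0.49167…, 0.03333…
lx·mx for x ≥ 5: 1.229167…, 0.09… → sum = 1.319167…
V_5 = 1.319167… / l_5 = 1.319167… / 0.491667… = 2.683051… → 2.683

2.683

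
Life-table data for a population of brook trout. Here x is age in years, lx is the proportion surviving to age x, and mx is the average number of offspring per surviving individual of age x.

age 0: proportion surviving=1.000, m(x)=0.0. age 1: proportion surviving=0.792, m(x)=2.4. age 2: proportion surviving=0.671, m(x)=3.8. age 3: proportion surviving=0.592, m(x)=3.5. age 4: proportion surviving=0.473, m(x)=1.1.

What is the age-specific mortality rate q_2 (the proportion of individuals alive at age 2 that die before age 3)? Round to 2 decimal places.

q_2 = (l_2 − l_3) / l_2 = (0.671 − 0.592) / 0.671
     = 0.079 / 0.671 = 0.117735… → 0.12

0.12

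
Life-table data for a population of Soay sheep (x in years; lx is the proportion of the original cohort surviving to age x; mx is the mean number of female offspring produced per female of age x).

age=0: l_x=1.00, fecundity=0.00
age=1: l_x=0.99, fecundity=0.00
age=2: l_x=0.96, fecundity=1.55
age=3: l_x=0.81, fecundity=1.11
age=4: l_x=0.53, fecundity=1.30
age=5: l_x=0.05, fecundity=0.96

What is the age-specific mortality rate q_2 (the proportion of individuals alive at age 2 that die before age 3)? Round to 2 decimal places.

q_2 = (l_2 − l_3) / l_2 = (0.96 − 0.81) / 0.96
     = 0.15 / 0.96 = 0.15625 → 0.16

0.16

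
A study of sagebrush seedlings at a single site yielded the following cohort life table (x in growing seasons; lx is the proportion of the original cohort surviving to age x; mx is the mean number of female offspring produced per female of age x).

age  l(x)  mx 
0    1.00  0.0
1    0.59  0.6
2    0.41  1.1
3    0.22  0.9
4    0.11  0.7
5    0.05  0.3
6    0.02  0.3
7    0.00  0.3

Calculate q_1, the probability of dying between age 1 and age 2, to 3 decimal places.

0.305

q_1 = (l_1 − l_2) / l_1 = (0.59 − 0.41) / 0.59
     = 0.18 / 0.59 = 0.305085… → 0.305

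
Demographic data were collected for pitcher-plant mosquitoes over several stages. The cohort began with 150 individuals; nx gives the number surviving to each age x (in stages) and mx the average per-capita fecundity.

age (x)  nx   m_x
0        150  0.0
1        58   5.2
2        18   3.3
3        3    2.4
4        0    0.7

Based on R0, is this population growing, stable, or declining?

lx = nx/n0 = nx/150: 1, 0.38667…, 0.12, 0.02, 0
R0 = Σ lx·mx = 0 + 2.010667… + 0.396 + 0.048 + 0 = 2.454667…
R0 > 1, so the population is growing.

growing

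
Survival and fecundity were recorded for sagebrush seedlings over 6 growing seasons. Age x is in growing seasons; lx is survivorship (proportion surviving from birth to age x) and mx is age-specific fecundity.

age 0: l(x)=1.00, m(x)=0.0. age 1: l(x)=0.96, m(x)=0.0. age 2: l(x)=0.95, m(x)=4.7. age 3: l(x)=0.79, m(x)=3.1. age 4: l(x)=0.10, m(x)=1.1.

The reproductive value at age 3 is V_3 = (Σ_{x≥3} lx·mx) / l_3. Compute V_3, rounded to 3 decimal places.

lx·mx for x ≥ 3: 2.449, 0.11 → sum = 2.559
V_3 = 2.559 / l_3 = 2.559 / 0.79 = 3.239241… → 3.239

3.239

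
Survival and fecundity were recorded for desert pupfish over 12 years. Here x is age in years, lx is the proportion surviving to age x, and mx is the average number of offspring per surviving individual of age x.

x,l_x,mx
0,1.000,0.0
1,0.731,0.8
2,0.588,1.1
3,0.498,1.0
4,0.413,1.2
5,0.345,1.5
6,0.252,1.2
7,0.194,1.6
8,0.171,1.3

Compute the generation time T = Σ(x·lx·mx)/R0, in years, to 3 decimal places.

lx·mx: 0, 0.5848, 0.6468, 0.498, 0.4956, 0.5175, 0.3024, 0.3104, 0.2223 → R0 = 3.5778
x·lx·mx: 0, 0.5848, 1.2936, 1.494, 1.9824, 2.5875, 1.8144, 2.1728, 1.7784 → Σ = 13.7079
T = 13.7079 / 3.5778 = 3.831377… → 3.831

3.831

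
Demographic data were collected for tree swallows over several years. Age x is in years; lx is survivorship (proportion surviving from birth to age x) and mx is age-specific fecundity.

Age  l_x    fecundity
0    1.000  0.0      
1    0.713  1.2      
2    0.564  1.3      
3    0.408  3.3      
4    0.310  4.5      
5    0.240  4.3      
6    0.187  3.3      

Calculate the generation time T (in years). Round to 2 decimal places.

3.48

lx·mx: 0, 0.8556, 0.7332, 1.3464, 1.395, 1.032, 0.6171 → R0 = 5.9793
x·lx·mx: 0, 0.8556, 1.4664, 4.0392, 5.58, 5.16, 3.7026 → Σ = 20.8038
T = 20.8038 / 5.9793 = 3.479304… → 3.48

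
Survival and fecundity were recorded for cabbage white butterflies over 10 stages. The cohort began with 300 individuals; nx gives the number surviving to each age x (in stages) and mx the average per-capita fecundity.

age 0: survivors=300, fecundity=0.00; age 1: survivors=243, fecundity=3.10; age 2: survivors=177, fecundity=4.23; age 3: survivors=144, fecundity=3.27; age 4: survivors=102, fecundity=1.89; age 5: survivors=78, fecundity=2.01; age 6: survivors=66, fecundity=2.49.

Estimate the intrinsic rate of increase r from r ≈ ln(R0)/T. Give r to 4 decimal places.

0.8477

lx = nx/n0 = nx/300: 1, 0.81, 0.59, 0.48, 0.34, 0.26, 0.22
R0 = Σ lx·mx = 0 + 2.511 + 2.4957 + 1.5696 + 0.6426 + 0.5226 + 0.5478 = 8.2893
Σ x·lx·mx = 20.6814; T = 20.6814/8.2893 = 2.49495…
r ≈ ln(R0)/T = ln(8.2893)/2.49495… = 0.847698… → 0.8477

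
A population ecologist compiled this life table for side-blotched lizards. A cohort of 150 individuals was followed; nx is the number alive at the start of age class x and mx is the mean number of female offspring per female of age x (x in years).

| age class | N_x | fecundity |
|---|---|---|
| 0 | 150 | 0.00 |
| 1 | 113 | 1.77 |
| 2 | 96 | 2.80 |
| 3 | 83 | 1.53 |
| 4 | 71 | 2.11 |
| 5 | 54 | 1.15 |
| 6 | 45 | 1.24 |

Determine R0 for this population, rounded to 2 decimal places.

lx = nx/n0 = nx/150: 1, 0.75333…, 0.64, 0.55333…, 0.47333…, 0.36, 0.3
lx·mx by age: 0, 1.3334…, 1.792, 0.8466…, 0.998733…, 0.414, 0.372
R0 = Σ lx·mx = 5.756733… → 5.76

5.76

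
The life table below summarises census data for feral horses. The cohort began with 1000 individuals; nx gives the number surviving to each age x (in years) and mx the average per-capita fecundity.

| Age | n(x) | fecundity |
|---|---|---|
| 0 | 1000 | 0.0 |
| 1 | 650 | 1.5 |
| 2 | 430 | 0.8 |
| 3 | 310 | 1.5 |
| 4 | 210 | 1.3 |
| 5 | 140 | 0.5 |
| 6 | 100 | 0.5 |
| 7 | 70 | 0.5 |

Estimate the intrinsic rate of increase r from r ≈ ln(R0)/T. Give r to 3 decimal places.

lx = nx/n0 = nx/1000: 1, 0.65, 0.43, 0.31, 0.21, 0.14, 0.1, 0.07
R0 = Σ lx·mx = 0 + 0.975 + 0.344 + 0.465 + 0.273 + 0.07 + 0.05 + 0.035 = 2.212
Σ x·lx·mx = 5.045; T = 5.045/2.212 = 2.28074…
r ≈ ln(R0)/T = ln(2.212)/2.28074… = 0.34809… → 0.348

0.348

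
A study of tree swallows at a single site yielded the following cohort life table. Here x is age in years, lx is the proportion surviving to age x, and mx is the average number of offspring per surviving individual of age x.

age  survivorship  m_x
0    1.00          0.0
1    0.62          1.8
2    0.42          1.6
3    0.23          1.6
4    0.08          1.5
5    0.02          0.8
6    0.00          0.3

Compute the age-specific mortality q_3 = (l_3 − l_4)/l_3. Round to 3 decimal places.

0.652

q_3 = (l_3 − l_4) / l_3 = (0.23 − 0.08) / 0.23
     = 0.15 / 0.23 = 0.652174… → 0.652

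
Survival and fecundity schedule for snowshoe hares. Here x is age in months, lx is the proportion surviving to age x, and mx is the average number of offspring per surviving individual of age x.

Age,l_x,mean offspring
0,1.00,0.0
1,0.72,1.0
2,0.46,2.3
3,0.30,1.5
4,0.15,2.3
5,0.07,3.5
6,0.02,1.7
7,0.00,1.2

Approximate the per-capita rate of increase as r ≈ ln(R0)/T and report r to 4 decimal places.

0.4273

R0 = Σ lx·mx = 0 + 0.72 + 1.058 + 0.45 + 0.345 + 0.245 + 0.034 + 0 = 2.852
Σ x·lx·mx = 6.995; T = 6.995/2.852 = 2.45266…
r ≈ ln(R0)/T = ln(2.852)/2.45266… = 0.427299… → 0.4273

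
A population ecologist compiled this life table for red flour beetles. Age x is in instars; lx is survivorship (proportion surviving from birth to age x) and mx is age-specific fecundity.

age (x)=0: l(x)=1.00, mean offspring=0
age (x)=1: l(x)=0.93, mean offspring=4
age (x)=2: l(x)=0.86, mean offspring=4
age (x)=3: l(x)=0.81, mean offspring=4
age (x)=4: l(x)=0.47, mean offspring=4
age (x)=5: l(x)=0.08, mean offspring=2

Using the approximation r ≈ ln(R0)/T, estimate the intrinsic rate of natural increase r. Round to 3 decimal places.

R0 = Σ lx·mx = 0 + 3.72 + 3.44 + 3.24 + 1.88 + 0.16 = 12.44
Σ x·lx·mx = 28.64; T = 28.64/12.44 = 2.30225…
r ≈ ln(R0)/T = ln(12.44)/2.30225… = 1.09498… → 1.095

1.095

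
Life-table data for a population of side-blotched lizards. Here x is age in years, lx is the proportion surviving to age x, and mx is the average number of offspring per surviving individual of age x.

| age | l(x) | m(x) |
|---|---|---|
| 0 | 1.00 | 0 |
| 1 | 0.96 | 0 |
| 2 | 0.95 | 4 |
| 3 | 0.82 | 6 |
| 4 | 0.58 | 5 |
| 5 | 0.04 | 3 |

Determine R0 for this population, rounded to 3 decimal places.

lx·mx by age: 0, 0, 3.8, 4.92, 2.9, 0.12
R0 = Σ lx·mx = 11.74 → 11.740

11.740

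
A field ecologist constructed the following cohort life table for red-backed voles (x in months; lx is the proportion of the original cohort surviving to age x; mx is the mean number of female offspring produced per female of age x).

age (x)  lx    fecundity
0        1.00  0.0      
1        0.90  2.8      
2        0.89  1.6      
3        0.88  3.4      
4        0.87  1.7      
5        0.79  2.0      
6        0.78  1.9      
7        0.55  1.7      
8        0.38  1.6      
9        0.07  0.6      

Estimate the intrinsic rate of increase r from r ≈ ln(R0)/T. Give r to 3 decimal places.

R0 = Σ lx·mx = 0 + 2.52 + 1.424 + 2.992 + 1.479 + 1.58 + 1.482 + 0.935 + 0.608 + 0.042 = 13.062
Σ x·lx·mx = 48.839; T = 48.839/13.062 = 3.73901…
r ≈ ln(R0)/T = ln(13.062)/3.73901… = 0.68727… → 0.687

0.687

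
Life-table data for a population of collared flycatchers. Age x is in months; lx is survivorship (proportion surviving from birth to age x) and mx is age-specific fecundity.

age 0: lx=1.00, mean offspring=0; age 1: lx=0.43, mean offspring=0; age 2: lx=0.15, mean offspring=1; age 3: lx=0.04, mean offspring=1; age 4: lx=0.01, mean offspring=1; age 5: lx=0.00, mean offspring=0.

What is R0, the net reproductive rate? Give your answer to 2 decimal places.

lx·mx by age: 0, 0, 0.15, 0.04, 0.01, 0
R0 = Σ lx·mx = 0.2 → 0.20

0.20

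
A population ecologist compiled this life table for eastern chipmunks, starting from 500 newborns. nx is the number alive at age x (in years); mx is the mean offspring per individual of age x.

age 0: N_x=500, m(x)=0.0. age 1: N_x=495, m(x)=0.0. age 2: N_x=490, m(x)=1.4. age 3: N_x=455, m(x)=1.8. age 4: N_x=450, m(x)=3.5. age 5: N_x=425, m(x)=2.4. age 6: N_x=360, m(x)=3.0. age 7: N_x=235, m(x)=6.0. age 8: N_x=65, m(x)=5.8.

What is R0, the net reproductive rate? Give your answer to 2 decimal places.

lx = nx/n0 = nx/500: 1, 0.99, 0.98, 0.91, 0.9, 0.85, 0.72, 0.47, 0.13
lx·mx by age: 0, 0, 1.372, 1.638, 3.15, 2.04, 2.16, 2.82, 0.754
R0 = Σ lx·mx = 13.934 → 13.93

13.93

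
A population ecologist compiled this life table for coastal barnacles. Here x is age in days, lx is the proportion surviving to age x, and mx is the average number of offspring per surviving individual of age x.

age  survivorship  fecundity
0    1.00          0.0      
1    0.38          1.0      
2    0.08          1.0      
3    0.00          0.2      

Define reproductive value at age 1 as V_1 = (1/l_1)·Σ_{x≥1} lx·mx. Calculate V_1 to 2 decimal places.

1.21

lx·mx for x ≥ 1: 0.38, 0.08, 0 → sum = 0.46
V_1 = 0.46 / l_1 = 0.46 / 0.38 = 1.210526… → 1.21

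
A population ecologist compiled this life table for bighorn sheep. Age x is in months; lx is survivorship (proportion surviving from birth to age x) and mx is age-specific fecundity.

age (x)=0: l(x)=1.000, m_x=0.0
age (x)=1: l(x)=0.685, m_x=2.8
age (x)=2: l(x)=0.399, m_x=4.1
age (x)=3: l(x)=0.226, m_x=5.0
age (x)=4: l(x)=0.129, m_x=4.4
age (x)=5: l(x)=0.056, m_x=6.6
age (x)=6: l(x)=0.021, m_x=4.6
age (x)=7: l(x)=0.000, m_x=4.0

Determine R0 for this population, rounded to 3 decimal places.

lx·mx by age: 0, 1.918, 1.6359, 1.13, 0.5676, 0.3696, 0.0966, 0
R0 = Σ lx·mx = 5.7177 → 5.718

5.718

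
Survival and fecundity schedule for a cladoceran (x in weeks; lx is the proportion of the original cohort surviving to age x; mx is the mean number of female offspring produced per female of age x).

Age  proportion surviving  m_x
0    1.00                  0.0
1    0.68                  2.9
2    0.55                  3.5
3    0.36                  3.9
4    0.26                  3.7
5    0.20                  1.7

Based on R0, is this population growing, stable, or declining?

R0 = Σ lx·mx = 0 + 1.972 + 1.925 + 1.404 + 0.962 + 0.34 = 6.603
R0 > 1, so the population is growing.

growing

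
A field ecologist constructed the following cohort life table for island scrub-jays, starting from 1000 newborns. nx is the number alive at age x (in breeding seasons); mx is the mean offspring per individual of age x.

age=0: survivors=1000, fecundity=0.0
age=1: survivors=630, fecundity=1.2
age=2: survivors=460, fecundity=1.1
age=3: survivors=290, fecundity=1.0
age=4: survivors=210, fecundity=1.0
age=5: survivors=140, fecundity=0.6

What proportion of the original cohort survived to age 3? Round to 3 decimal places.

l_3 = n_3/n_0 = 290/1000 = 0.29 → 0.290

0.290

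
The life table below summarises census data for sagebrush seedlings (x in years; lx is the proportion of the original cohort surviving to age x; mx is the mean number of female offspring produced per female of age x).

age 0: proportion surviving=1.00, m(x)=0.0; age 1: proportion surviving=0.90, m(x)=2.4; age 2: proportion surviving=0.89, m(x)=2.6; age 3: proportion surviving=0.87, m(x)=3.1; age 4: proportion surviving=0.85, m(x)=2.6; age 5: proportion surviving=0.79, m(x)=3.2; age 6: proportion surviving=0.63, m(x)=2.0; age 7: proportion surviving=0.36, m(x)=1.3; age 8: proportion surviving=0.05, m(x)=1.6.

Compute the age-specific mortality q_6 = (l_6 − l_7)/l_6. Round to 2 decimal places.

0.43

q_6 = (l_6 − l_7) / l_6 = (0.63 − 0.36) / 0.63
     = 0.27 / 0.63 = 0.428571… → 0.43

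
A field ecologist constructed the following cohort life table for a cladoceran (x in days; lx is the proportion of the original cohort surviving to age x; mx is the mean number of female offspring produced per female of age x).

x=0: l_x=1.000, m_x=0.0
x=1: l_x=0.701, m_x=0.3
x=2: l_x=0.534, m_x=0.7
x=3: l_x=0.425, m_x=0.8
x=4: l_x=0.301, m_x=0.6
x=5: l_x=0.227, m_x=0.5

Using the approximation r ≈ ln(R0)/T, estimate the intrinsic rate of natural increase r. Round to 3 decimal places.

R0 = Σ lx·mx = 0 + 0.2103 + 0.3738 + 0.34 + 0.1806 + 0.1135 = 1.2182
Σ x·lx·mx = 3.2678; T = 3.2678/1.2182 = 2.68248…
r ≈ ln(R0)/T = ln(1.2182)/2.68248… = 0.07358… → 0.074

0.074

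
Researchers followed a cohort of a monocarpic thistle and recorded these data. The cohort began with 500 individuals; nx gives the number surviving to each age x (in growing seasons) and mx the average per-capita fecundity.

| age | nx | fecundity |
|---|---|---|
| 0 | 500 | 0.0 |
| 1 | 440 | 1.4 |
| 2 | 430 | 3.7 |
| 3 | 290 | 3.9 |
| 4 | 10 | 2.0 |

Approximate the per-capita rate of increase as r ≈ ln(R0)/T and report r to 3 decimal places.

lx = nx/n0 = nx/500: 1, 0.88, 0.86, 0.58, 0.02
R0 = Σ lx·mx = 0 + 1.232 + 3.182 + 2.262 + 0.04 = 6.716
Σ x·lx·mx = 14.542; T = 14.542/6.716 = 2.16528…
r ≈ ln(R0)/T = ln(6.716)/2.16528… = 0.87956… → 0.880

0.880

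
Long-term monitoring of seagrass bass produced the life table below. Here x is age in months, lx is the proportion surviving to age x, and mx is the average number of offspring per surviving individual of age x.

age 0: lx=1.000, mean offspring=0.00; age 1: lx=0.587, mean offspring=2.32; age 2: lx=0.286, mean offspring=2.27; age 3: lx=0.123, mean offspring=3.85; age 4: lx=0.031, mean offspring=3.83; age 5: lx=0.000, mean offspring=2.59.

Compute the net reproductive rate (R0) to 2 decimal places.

lx·mx by age: 0, 1.36184, 0.64922, 0.47355, 0.11873, 0
R0 = Σ lx·mx = 2.60334 → 2.60

2.60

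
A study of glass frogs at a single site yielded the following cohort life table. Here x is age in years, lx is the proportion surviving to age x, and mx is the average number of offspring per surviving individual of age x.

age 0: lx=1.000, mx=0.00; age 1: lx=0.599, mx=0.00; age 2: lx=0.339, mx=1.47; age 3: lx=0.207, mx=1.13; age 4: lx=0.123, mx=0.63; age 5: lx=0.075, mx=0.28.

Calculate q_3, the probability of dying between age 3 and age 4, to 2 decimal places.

0.41

q_3 = (l_3 − l_4) / l_3 = (0.207 − 0.123) / 0.207
     = 0.084 / 0.207 = 0.405797… → 0.41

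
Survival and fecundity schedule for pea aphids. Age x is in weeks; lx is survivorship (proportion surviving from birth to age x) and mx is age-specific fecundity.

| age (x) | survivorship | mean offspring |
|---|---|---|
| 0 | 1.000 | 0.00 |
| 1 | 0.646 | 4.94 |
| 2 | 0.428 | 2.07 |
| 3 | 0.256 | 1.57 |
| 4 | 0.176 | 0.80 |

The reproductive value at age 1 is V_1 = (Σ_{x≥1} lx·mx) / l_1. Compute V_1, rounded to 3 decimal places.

lx·mx for x ≥ 1: 3.19124, 0.88596, 0.40192, 0.1408 → sum = 4.61992
V_1 = 4.61992 / l_1 = 4.61992 / 0.646 = 7.151579… → 7.152

7.152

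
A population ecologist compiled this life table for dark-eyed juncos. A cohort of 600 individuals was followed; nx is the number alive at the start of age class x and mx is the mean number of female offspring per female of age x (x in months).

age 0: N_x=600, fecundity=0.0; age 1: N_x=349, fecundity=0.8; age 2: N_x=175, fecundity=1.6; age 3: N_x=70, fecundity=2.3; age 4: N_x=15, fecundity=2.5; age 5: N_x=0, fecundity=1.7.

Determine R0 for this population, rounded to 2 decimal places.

1.26

lx = nx/n0 = nx/600: 1, 0.58167…, 0.29167…, 0.11667…, 0.025, 0
lx·mx by age: 0, 0.465333…, 0.466667…, 0.268333…, 0.0625, 0
R0 = Σ lx·mx = 1.262833… → 1.26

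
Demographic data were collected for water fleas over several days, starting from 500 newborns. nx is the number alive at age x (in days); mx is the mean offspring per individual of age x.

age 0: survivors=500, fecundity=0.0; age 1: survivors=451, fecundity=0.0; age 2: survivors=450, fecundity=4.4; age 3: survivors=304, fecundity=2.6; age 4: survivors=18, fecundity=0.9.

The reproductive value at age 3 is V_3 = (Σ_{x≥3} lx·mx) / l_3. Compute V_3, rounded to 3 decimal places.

2.653

lx = nx/n0 = nx/500: 1, 0.902, 0.9, 0.608, 0.036
lx·mx for x ≥ 3: 1.5808, 0.0324 → sum = 1.6132
V_3 = 1.6132 / l_3 = 1.6132 / 0.608 = 2.653289… → 2.653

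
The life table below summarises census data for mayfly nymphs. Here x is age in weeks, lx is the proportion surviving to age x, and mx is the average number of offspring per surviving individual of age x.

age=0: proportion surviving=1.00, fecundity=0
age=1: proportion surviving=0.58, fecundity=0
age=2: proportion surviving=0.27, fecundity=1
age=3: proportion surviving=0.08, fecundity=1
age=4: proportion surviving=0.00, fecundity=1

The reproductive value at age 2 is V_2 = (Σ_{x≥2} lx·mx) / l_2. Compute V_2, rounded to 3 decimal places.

lx·mx for x ≥ 2: 0.27, 0.08, 0 → sum = 0.35
V_2 = 0.35 / l_2 = 0.35 / 0.27 = 1.296296… → 1.296

1.296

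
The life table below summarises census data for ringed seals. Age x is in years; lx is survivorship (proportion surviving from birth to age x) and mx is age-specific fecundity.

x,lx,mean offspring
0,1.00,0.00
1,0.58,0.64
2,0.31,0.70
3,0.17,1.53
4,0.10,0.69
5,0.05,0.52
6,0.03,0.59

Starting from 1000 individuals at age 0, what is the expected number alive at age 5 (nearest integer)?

Expected survivors = N0 · l_5 = 1000 × 0.05 = 50 → 50

50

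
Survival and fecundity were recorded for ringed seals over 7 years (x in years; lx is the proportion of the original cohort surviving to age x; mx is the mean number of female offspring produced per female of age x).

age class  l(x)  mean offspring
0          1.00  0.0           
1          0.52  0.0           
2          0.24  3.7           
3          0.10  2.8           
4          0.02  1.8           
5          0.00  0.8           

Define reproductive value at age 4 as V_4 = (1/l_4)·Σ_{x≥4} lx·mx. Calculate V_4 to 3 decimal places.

lx·mx for x ≥ 4: 0.036, 0 → sum = 0.036
V_4 = 0.036 / l_4 = 0.036 / 0.02 = 1.8 → 1.800

1.800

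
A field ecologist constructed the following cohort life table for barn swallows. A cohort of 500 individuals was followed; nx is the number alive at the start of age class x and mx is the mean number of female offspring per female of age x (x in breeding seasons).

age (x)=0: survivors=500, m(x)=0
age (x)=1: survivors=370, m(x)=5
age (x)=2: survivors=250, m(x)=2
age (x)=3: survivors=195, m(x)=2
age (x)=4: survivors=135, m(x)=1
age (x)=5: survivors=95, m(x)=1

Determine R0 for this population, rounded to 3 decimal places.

lx = nx/n0 = nx/500: 1, 0.74, 0.5, 0.39, 0.27, 0.19
lx·mx by age: 0, 3.7, 1, 0.78, 0.27, 0.19
R0 = Σ lx·mx = 5.94 → 5.940

5.940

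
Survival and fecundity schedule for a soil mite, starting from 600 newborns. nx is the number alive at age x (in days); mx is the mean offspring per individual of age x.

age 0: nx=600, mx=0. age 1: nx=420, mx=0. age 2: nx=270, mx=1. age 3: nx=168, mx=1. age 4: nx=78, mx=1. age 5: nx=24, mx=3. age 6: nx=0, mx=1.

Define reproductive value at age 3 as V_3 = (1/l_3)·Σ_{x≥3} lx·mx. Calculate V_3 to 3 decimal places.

lx = nx/n0 = nx/600: 1, 0.7, 0.45, 0.28, 0.13, 0.04, 0
lx·mx for x ≥ 3: 0.28, 0.13, 0.12, 0 → sum = 0.53
V_3 = 0.53 / l_3 = 0.53 / 0.28 = 1.892857… → 1.893

1.893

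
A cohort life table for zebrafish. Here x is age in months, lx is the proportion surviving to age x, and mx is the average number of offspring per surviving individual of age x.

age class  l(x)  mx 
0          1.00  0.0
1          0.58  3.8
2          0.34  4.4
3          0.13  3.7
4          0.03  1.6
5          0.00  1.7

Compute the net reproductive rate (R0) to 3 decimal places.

lx·mx by age: 0, 2.204, 1.496, 0.481, 0.048, 0
R0 = Σ lx·mx = 4.229 → 4.229

4.229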